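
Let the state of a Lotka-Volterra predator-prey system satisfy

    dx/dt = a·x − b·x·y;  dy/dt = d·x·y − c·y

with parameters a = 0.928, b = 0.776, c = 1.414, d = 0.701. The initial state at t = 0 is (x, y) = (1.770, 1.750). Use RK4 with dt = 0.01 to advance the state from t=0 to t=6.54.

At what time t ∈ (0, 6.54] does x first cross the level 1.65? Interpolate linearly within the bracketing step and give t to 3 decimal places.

t=0.000: state=(1.770, 1.750)
step 1 (dt=0.01): k1=(-0.761, -0.303), k2=(-0.757, -0.308), k3=(-0.757, -0.308), k4=(-0.754, -0.312); state += dt/6·(k1+2k2+2k3+k4)
t=0.010: state=(1.762, 1.747)
t=0.020: state=(1.755, 1.744)
t=0.030: state=(1.748, 1.741)
t=0.170: state=(1.652, 1.687)
next step: t=0.180: state=(1.645, 1.683) — x has crossed 1.65
linear interpolation between t=0.170 (1.65169) and t=0.180 (1.64544) → t≈0.173

t = 0.173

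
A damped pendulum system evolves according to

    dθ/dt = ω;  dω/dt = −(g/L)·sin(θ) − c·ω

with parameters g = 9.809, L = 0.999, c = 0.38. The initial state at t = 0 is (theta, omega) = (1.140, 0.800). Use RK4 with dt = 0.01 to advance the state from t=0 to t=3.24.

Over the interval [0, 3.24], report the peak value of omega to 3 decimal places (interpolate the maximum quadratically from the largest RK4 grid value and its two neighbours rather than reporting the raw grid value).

t=0.000: state=(1.140, 0.800)
step 1 (dt=0.01): k1=(0.800, -9.226), k2=(0.754, -9.225), k3=(0.754, -9.224), k4=(0.708, -9.221); state += dt/6·(k1+2k2+2k3+k4)
t=0.010: state=(1.148, 0.708)
t=0.020: state=(1.154, 0.616)
t=0.030: state=(1.160, 0.524)
continuing one RK4 step at a time; state shown every 20 steps (Δt=0.2):
t=0.200: state=(1.118, -0.991)
t=0.400: state=(0.764, -2.464)
t=0.600: state=(0.185, -3.149)
t=0.800: state=(-0.417, -2.682)
t=1.000: state=(-0.829, -1.352)
t=1.200: state=(-0.940, 0.241)
t=1.400: state=(-0.744, 1.660)
t=1.600: state=(-0.315, 2.505)
t=1.800: state=(0.195, 2.425)
t=2.000: state=(0.597, 1.491)
t=2.200: state=(0.765, 0.159)
t=2.400: state=(0.665, -1.121)
t=2.600: state=(0.345, -1.970)
t=2.800: state=(-0.073, -2.079)
t=3.000: state=(-0.435, -1.430)
t=3.200: state=(-0.616, -0.346)
t=3.240: state=(-0.625, -0.114)
largest grid value and its neighbours: omega(1.670)=2.59041, omega(1.680)=2.59258, omega(1.690)=2.59221
parabola through these three points peaks at t≈1.684 with omega≈2.59273

max omega = 2.593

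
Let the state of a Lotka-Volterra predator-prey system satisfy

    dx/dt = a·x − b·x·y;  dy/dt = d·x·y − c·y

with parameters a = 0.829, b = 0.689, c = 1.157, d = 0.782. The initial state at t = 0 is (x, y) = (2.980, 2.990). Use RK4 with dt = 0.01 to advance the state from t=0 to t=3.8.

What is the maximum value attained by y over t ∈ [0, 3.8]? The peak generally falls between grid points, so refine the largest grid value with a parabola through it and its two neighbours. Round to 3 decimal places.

t=0.000: state=(2.980, 2.990)
step 1 (dt=0.01): k1=(-3.669, 3.508), k2=(-3.682, 3.486), k3=(-3.682, 3.486), k4=(-3.694, 3.462); state += dt/6·(k1+2k2+2k3+k4)
t=0.010: state=(2.943, 3.025)
t=0.020: state=(2.906, 3.059)
t=0.030: state=(2.869, 3.093)
continuing one RK4 step at a time; state shown every 20 steps (Δt=0.2):
t=0.200: state=(2.232, 3.566)
t=0.400: state=(1.579, 3.803)
t=0.600: state=(1.107, 3.714)
t=0.800: state=(0.798, 3.414)
t=1.000: state=(0.604, 3.019)
t=1.200: state=(0.484, 2.606)
t=1.400: state=(0.410, 2.216)
t=1.600: state=(0.366, 1.868)
t=1.800: state=(0.341, 1.566)
t=2.000: state=(0.330, 1.309)
t=2.200: state=(0.330, 1.094)
t=2.400: state=(0.340, 0.914)
t=2.600: state=(0.357, 0.766)
t=2.800: state=(0.383, 0.644)
t=3.000: state=(0.416, 0.544)
t=3.200: state=(0.459, 0.462)
t=3.400: state=(0.510, 0.395)
t=3.600: state=(0.573, 0.341)
t=3.800: state=(0.647, 0.298)
largest grid value and its neighbours: y(0.430)=3.80809, y(0.440)=3.80818, y(0.450)=3.80750
parabola through these three points peaks at t≈0.436 with y≈3.80824

max y = 3.808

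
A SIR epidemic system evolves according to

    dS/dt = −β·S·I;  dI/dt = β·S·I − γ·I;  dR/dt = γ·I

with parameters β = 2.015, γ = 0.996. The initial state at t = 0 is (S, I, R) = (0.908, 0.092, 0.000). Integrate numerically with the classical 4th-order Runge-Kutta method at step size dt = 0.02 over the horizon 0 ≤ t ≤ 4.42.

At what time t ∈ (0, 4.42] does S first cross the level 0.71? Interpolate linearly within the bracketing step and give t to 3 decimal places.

t=0.000: state=(0.908, 0.092, 0.000)
step 1 (dt=0.02): k1=(-0.168, 0.077, 0.092), k2=(-0.169, 0.077, 0.092), k3=(-0.169, 0.077, 0.092), k4=(-0.171, 0.077, 0.093); state += dt/6·(k1+2k2+2k3+k4)
t=0.020: state=(0.905, 0.094, 0.002)
t=0.040: state=(0.901, 0.095, 0.004)
t=0.060: state=(0.898, 0.097, 0.006)
continuing one RK4 step at a time; state shown every 10 steps (Δt=0.2):
t=0.200: state=(0.872, 0.108, 0.020)
t=0.400: state=(0.832, 0.125, 0.043)
t=0.600: state=(0.789, 0.142, 0.070)
t=0.800: state=(0.743, 0.158, 0.099)
t=0.920: state=(0.714, 0.167, 0.119)
next step: t=0.940: state=(0.709, 0.169, 0.122) — S has crossed 0.71
linear interpolation between t=0.920 (0.71388) and t=0.940 (0.70906) → t≈0.936

t = 0.936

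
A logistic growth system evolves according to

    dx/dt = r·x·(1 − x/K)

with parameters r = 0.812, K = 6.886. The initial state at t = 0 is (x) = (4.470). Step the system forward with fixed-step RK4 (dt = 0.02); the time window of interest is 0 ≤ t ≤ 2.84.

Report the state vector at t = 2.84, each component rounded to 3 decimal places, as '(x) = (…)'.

t=0.000: state=(4.470)
step 1 (dt=0.02): k1=(1.273), k2=(1.270), k3=(1.270), k4=(1.267); state += dt/6·(k1+2k2+2k3+k4)
t=0.020: state=(4.495)
t=0.040: state=(4.521)
t=0.060: state=(4.546)
continuing one RK4 step at a time; state shown every 5 steps (Δt=0.1):
t=0.100: state=(4.596)
t=0.200: state=(4.718)
t=0.300: state=(4.837)
t=0.400: state=(4.952)
t=0.500: state=(5.063)
t=0.600: state=(5.169)
t=0.700: state=(5.272)
t=0.800: state=(5.370)
t=0.900: state=(5.464)
t=1.000: state=(5.553)
t=1.100: state=(5.638)
t=1.200: state=(5.719)
t=1.300: state=(5.796)
t=1.400: state=(5.868)
t=1.500: state=(5.937)
t=1.600: state=(6.001)
t=1.700: state=(6.062)
t=1.800: state=(6.119)
t=1.900: state=(6.173)
t=2.000: state=(6.223)
t=2.100: state=(6.270)
t=2.200: state=(6.314)
t=2.300: state=(6.355)
t=2.400: state=(6.394)
t=2.500: state=(6.430)
t=2.600: state=(6.463)
t=2.700: state=(6.494)
t=2.800: state=(6.523)
t=2.840: state=(6.534)

(x) = (6.534)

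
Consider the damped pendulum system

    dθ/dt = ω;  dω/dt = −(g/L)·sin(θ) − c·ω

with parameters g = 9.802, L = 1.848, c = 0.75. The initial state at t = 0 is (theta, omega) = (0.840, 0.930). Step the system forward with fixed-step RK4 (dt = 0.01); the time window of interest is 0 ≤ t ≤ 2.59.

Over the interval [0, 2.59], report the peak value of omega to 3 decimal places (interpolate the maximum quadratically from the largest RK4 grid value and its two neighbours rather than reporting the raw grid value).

max omega = 0.967

t=0.000: state=(0.840, 0.930)
step 1 (dt=0.01): k1=(0.930, -4.647), k2=(0.907, -4.646), k3=(0.907, -4.646), k4=(0.884, -4.644); state += dt/6·(k1+2k2+2k3+k4)
t=0.010: state=(0.849, 0.884)
t=0.020: state=(0.858, 0.837)
t=0.030: state=(0.866, 0.791)
continuing one RK4 step at a time; state shown every 10 steps (Δt=0.1):
t=0.100: state=(0.910, 0.469)
t=0.200: state=(0.934, 0.027)
t=0.300: state=(0.916, -0.384)
t=0.400: state=(0.859, -0.754)
t=0.500: state=(0.767, -1.071)
t=0.600: state=(0.647, -1.326)
t=0.700: state=(0.505, -1.508)
t=0.800: state=(0.348, -1.610)
t=0.900: state=(0.185, -1.628)
t=1.000: state=(0.025, -1.563)
t=1.100: state=(-0.125, -1.424)
t=1.200: state=(-0.258, -1.223)
t=1.300: state=(-0.368, -0.976)
t=1.400: state=(-0.452, -0.700)
t=1.500: state=(-0.508, -0.413)
t=1.600: state=(-0.534, -0.127)
t=1.700: state=(-0.534, 0.143)
t=1.800: state=(-0.507, 0.387)
t=1.900: state=(-0.457, 0.597)
t=2.000: state=(-0.389, 0.764)
t=2.100: state=(-0.306, 0.883)
t=2.200: state=(-0.214, 0.950)
t=2.300: state=(-0.118, 0.966)
t=2.400: state=(-0.022, 0.931)
t=2.500: state=(0.067, 0.852)
t=2.590: state=(0.139, 0.748)
largest grid value and its neighbours: omega(2.270)=0.96654, omega(2.280)=0.96679, omega(2.290)=0.96653
parabola through these three points peaks at t≈2.280 with omega≈0.96679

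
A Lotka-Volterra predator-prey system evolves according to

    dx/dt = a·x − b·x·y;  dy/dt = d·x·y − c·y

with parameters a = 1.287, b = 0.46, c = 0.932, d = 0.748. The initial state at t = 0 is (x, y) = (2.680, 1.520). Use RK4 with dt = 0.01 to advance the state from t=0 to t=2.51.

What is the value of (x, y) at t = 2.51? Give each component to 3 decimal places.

t=0.000: state=(2.680, 1.520)
step 1 (dt=0.01): k1=(1.575, 1.630), k2=(1.570, 1.648), k3=(1.570, 1.648), k4=(1.564, 1.666); state += dt/6·(k1+2k2+2k3+k4)
t=0.010: state=(2.696, 1.536)
t=0.020: state=(2.711, 1.553)
t=0.030: state=(2.727, 1.571)
continuing one RK4 step at a time; state shown every 10 steps (Δt=0.1):
t=0.100: state=(2.831, 1.702)
t=0.200: state=(2.962, 1.926)
t=0.300: state=(3.065, 2.198)
t=0.400: state=(3.128, 2.526)
t=0.500: state=(3.140, 2.910)
t=0.600: state=(3.093, 3.348)
t=0.700: state=(2.983, 3.830)
t=0.800: state=(2.812, 4.335)
t=0.900: state=(2.590, 4.834)
t=1.000: state=(2.333, 5.295)
t=1.100: state=(2.060, 5.686)
t=1.200: state=(1.791, 5.982)
t=1.300: state=(1.540, 6.172)
t=1.400: state=(1.315, 6.255)
t=1.500: state=(1.122, 6.241)
t=1.600: state=(0.959, 6.145)
t=1.700: state=(0.825, 5.983)
t=1.800: state=(0.716, 5.774)
t=1.900: state=(0.628, 5.530)
t=2.000: state=(0.557, 5.266)
t=2.100: state=(0.501, 4.991)
t=2.200: state=(0.455, 4.712)
t=2.300: state=(0.420, 4.435)
t=2.400: state=(0.392, 4.165)
t=2.500: state=(0.370, 3.904)
t=2.510: state=(0.368, 3.878)

(x, y) = (0.368, 3.878)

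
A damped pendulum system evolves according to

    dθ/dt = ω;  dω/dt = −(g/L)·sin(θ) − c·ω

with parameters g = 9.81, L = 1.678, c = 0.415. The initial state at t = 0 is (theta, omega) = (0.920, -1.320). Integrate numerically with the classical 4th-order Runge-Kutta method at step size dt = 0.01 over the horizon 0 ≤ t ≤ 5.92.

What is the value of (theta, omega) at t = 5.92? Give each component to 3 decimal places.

t=0.000: state=(0.920, -1.320)
step 1 (dt=0.01): k1=(-1.320, -4.103), k2=(-1.341, -4.071), k3=(-1.340, -4.071), k4=(-1.361, -4.039); state += dt/6·(k1+2k2+2k3+k4)
t=0.010: state=(0.907, -1.361)
t=0.020: state=(0.893, -1.401)
t=0.030: state=(0.879, -1.440)
continuing one RK4 step at a time; state shown every 20 steps (Δt=0.2):
t=0.200: state=(0.584, -1.985)
t=0.400: state=(0.154, -2.229)
t=0.600: state=(-0.274, -1.977)
t=0.800: state=(-0.610, -1.328)
t=1.000: state=(-0.793, -0.487)
t=1.200: state=(-0.804, 0.367)
t=1.400: state=(-0.655, 1.094)
t=1.600: state=(-0.383, 1.567)
t=1.800: state=(-0.052, 1.683)
t=2.000: state=(0.265, 1.423)
t=2.200: state=(0.499, 0.882)
t=2.400: state=(0.609, 0.210)
t=2.600: state=(0.584, -0.446)
t=2.800: state=(0.439, -0.967)
t=3.000: state=(0.213, -1.252)
t=3.200: state=(-0.042, -1.246)
t=3.400: state=(-0.267, -0.967)
t=3.600: state=(-0.417, -0.505)
t=3.800: state=(-0.465, 0.023)
t=4.000: state=(-0.410, 0.504)
t=4.200: state=(-0.273, 0.845)
t=4.400: state=(-0.086, 0.979)
t=4.600: state=(0.104, 0.888)
t=4.800: state=(0.256, 0.610)
t=5.000: state=(0.341, 0.224)
t=5.200: state=(0.345, -0.178)
t=5.400: state=(0.274, -0.511)
t=5.600: state=(0.150, -0.708)
t=5.800: state=(0.002, -0.736)
t=5.920: state=(-0.083, -0.672)

(theta, omega) = (-0.083, -0.672)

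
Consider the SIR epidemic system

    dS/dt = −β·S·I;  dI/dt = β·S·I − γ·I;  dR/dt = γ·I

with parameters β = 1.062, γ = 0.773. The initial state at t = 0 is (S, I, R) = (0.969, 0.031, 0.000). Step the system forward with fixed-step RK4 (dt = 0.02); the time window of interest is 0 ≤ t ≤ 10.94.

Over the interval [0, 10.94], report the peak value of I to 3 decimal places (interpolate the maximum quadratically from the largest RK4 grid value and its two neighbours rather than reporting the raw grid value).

max I = 0.064

t=0.000: state=(0.969, 0.031, 0.000)
step 1 (dt=0.02): k1=(-0.032, 0.008, 0.024), k2=(-0.032, 0.008, 0.024), k3=(-0.032, 0.008, 0.024), k4=(-0.032, 0.008, 0.024); state += dt/6·(k1+2k2+2k3+k4)
t=0.020: state=(0.968, 0.031, 0.000)
t=0.040: state=(0.968, 0.031, 0.001)
t=0.060: state=(0.967, 0.031, 0.001)
continuing one RK4 step at a time; state shown every 25 steps (Δt=0.5):
t=0.500: state=(0.952, 0.035, 0.013)
t=1.000: state=(0.934, 0.039, 0.027)
t=1.500: state=(0.913, 0.044, 0.043)
t=2.000: state=(0.891, 0.048, 0.061)
t=2.500: state=(0.868, 0.052, 0.080)
t=3.000: state=(0.844, 0.056, 0.101)
t=3.500: state=(0.818, 0.059, 0.123)
t=4.000: state=(0.793, 0.061, 0.146)
t=4.500: state=(0.767, 0.063, 0.170)
t=5.000: state=(0.742, 0.064, 0.195)
t=5.500: state=(0.717, 0.064, 0.219)
t=6.000: state=(0.693, 0.063, 0.244)
t=6.500: state=(0.671, 0.061, 0.268)
t=7.000: state=(0.649, 0.059, 0.291)
t=7.500: state=(0.630, 0.057, 0.314)
t=8.000: state=(0.612, 0.053, 0.335)
t=8.500: state=(0.595, 0.050, 0.355)
t=9.000: state=(0.580, 0.046, 0.374)
t=9.500: state=(0.566, 0.043, 0.391)
t=10.000: state=(0.554, 0.039, 0.407)
t=10.500: state=(0.543, 0.036, 0.421)
t=10.940: state=(0.535, 0.033, 0.433)
largest grid value and its neighbours: I(5.260)=0.06385, I(5.280)=0.06386, I(5.300)=0.06385
parabola through these three points peaks at t≈5.276 with I≈0.06386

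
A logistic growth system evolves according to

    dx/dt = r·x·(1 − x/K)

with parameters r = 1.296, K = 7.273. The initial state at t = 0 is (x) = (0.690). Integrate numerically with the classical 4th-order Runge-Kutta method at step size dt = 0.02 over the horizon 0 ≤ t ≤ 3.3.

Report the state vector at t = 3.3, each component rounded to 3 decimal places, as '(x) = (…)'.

(x) = (6.422)

t=0.000: state=(0.690)
step 1 (dt=0.02): k1=(0.809), k2=(0.818), k3=(0.818), k4=(0.827); state += dt/6·(k1+2k2+2k3+k4)
t=0.020: state=(0.706)
t=0.040: state=(0.723)
t=0.060: state=(0.740)
continuing one RK4 step at a time; state shown every 10 steps (Δt=0.2):
t=0.200: state=(0.870)
t=0.400: state=(1.089)
t=0.600: state=(1.351)
t=0.800: state=(1.659)
t=1.000: state=(2.014)
t=1.200: state=(2.413)
t=1.400: state=(2.847)
t=1.600: state=(3.307)
t=1.800: state=(3.777)
t=2.000: state=(4.243)
t=2.200: state=(4.689)
t=2.400: state=(5.103)
t=2.600: state=(5.476)
t=2.800: state=(5.803)
t=3.000: state=(6.084)
t=3.200: state=(6.320)
t=3.300: state=(6.422)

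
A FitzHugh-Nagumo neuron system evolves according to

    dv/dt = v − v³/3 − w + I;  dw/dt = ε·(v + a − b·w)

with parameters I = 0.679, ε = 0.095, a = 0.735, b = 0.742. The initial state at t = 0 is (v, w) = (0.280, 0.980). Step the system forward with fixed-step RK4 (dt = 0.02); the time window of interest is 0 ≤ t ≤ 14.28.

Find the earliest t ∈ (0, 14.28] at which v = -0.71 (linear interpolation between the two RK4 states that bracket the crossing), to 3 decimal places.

t = 3.224

t=0.000: state=(0.280, 0.980)
step 1 (dt=0.02): k1=(-0.028, 0.027), k2=(-0.029, 0.027), k3=(-0.029, 0.027), k4=(-0.029, 0.027); state += dt/6·(k1+2k2+2k3+k4)
t=0.020: state=(0.279, 0.981)
t=0.040: state=(0.279, 0.981)
t=0.060: state=(0.278, 0.982)
continuing one RK4 step at a time; state shown every 25 steps (Δt=0.5):
t=0.500: state=(0.258, 0.993)
t=1.000: state=(0.215, 1.004)
t=1.500: state=(0.140, 1.012)
t=2.000: state=(0.014, 1.015)
t=2.500: state=(-0.194, 1.010)
t=3.000: state=(-0.521, 0.994)
t=3.220: state=(-0.706, 0.981)
next step: t=3.240: state=(-0.724, 0.979) — v has crossed -0.71
linear interpolation between t=3.220 (-0.70621) and t=3.240 (-0.72409) → t≈3.224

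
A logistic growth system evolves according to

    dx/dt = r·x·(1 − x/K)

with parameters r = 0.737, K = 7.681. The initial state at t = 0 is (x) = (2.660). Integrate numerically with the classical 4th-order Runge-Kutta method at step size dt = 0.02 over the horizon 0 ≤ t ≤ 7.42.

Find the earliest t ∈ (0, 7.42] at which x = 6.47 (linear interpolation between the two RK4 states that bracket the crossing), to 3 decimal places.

t=0.000: state=(2.660)
step 1 (dt=0.02): k1=(1.282), k2=(1.284), k3=(1.284), k4=(1.287); state += dt/6·(k1+2k2+2k3+k4)
t=0.020: state=(2.686)
t=0.040: state=(2.711)
t=0.060: state=(2.737)
continuing one RK4 step at a time; state shown every 25 steps (Δt=0.5):
t=0.500: state=(3.331)
t=1.000: state=(4.036)
t=1.500: state=(4.727)
t=2.000: state=(5.363)
t=2.500: state=(5.913)
t=3.000: state=(6.364)
t=3.120: state=(6.458)
next step: t=3.140: state=(6.473) — x has crossed 6.47
linear interpolation between t=3.120 (6.45813) and t=3.140 (6.47321) → t≈3.136

t = 3.136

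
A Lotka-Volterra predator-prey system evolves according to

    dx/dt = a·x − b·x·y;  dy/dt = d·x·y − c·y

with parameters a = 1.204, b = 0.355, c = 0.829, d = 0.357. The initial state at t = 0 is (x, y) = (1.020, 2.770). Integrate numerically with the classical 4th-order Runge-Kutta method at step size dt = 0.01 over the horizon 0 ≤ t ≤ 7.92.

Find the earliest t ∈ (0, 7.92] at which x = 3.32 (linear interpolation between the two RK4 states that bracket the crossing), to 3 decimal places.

t=0.000: state=(1.020, 2.770)
step 1 (dt=0.01): k1=(0.225, -1.288), k2=(0.228, -1.284), k3=(0.228, -1.284), k4=(0.230, -1.279); state += dt/6·(k1+2k2+2k3+k4)
t=0.010: state=(1.022, 2.757)
t=0.020: state=(1.025, 2.744)
t=0.030: state=(1.027, 2.732)
continuing one RK4 step at a time; state shown every 50 steps (Δt=0.5):
t=0.500: state=(1.199, 2.226)
t=1.000: state=(1.525, 1.871)
t=1.500: state=(2.035, 1.694)
t=2.000: state=(2.756, 1.711)
t=2.320: state=(3.312, 1.855)
next step: t=2.330: state=(3.330, 1.861) — x has crossed 3.32
linear interpolation between t=2.320 (3.31232) and t=2.330 (3.33040) → t≈2.324

t = 2.324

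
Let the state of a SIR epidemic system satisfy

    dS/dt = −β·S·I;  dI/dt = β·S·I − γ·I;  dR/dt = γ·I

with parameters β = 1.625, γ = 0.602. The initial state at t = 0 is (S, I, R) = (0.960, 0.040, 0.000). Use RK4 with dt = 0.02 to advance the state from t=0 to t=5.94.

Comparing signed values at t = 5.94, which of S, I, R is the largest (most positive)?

largest component: R

t=0.000: state=(0.960, 0.040, 0.000)
step 1 (dt=0.02): k1=(-0.062, 0.038, 0.024), k2=(-0.063, 0.039, 0.024), k3=(-0.063, 0.039, 0.024), k4=(-0.064, 0.039, 0.025); state += dt/6·(k1+2k2+2k3+k4)
t=0.020: state=(0.959, 0.041, 0.000)
t=0.040: state=(0.957, 0.042, 0.001)
t=0.060: state=(0.956, 0.042, 0.001)
continuing one RK4 step at a time; state shown every 10 steps (Δt=0.2):
t=0.200: state=(0.946, 0.048, 0.005)
t=0.400: state=(0.930, 0.058, 0.012)
t=0.600: state=(0.911, 0.070, 0.019)
t=0.800: state=(0.889, 0.083, 0.029)
t=1.000: state=(0.863, 0.097, 0.039)
t=1.200: state=(0.834, 0.114, 0.052)
t=1.400: state=(0.802, 0.132, 0.067)
t=1.600: state=(0.766, 0.150, 0.084)
t=1.800: state=(0.727, 0.170, 0.103)
t=2.000: state=(0.686, 0.190, 0.125)
t=2.200: state=(0.643, 0.209, 0.149)
t=2.400: state=(0.599, 0.226, 0.175)
t=2.600: state=(0.555, 0.242, 0.203)
t=2.800: state=(0.512, 0.255, 0.233)
t=3.000: state=(0.470, 0.265, 0.264)
t=3.200: state=(0.431, 0.272, 0.297)
t=3.400: state=(0.394, 0.276, 0.330)
t=3.600: state=(0.360, 0.277, 0.363)
t=3.800: state=(0.329, 0.274, 0.396)
t=4.000: state=(0.301, 0.269, 0.429)
t=4.200: state=(0.276, 0.262, 0.461)
t=4.400: state=(0.254, 0.254, 0.492)
t=4.600: state=(0.234, 0.243, 0.522)
t=4.800: state=(0.217, 0.232, 0.551)
t=5.000: state=(0.202, 0.220, 0.578)
t=5.200: state=(0.188, 0.208, 0.604)
t=5.400: state=(0.176, 0.196, 0.628)
t=5.600: state=(0.166, 0.183, 0.651)
t=5.800: state=(0.156, 0.171, 0.672)
t=5.940: state=(0.151, 0.163, 0.686)
compare at T: S=0.151, I=0.163, R=0.686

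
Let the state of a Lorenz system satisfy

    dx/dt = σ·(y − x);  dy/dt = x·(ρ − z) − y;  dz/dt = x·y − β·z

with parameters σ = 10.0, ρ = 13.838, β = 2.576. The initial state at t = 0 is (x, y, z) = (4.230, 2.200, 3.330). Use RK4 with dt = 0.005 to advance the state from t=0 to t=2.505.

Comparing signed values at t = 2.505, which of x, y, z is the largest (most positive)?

largest component: z

t=0.000: state=(4.230, 2.200, 3.330)
step 1 (dt=0.005): k1=(-20.300, 42.249, 0.728), k2=(-18.736, 41.602, 1.053), k3=(-18.792, 41.642, 1.053), k4=(-17.278, 41.032, 1.369); state += dt/6·(k1+2k2+2k3+k4)
t=0.005: state=(4.136, 2.408, 3.335)
t=0.010: state=(4.057, 2.611, 3.344)
t=0.015: state=(3.991, 2.808, 3.355)
continuing one RK4 step at a time; state shown every 20 steps (Δt=0.1):
t=0.100: state=(4.325, 5.884, 4.043)
t=0.200: state=(6.708, 9.689, 6.969)
t=0.300: state=(9.534, 11.601, 13.479)
t=0.400: state=(9.663, 7.661, 19.182)
t=0.500: state=(6.419, 2.710, 18.402)
t=0.600: state=(3.339, 1.091, 14.936)
t=0.700: state=(1.879, 1.085, 11.766)
t=0.800: state=(1.517, 1.501, 9.277)
t=0.900: state=(1.747, 2.204, 7.430)
t=1.000: state=(2.438, 3.385, 6.253)
t=1.100: state=(3.701, 5.312, 6.009)
t=1.200: state=(5.686, 8.009, 7.436)
t=1.300: state=(8.055, 10.175, 11.474)
t=1.400: state=(9.149, 8.887, 16.540)
t=1.500: state=(7.538, 4.944, 17.967)
t=1.600: state=(4.891, 2.551, 15.821)
t=1.700: state=(3.171, 2.073, 12.987)
t=1.800: state=(2.581, 2.429, 10.580)
t=1.900: state=(2.763, 3.250, 8.831)
t=2.000: state=(3.533, 4.589, 7.905)
t=2.100: state=(4.878, 6.498, 8.175)
t=2.200: state=(6.660, 8.481, 10.211)
t=2.300: state=(8.116, 8.956, 13.807)
t=2.400: state=(7.990, 6.894, 16.501)
t=2.500: state=(6.307, 4.335, 16.259)
t=2.505: state=(6.208, 4.239, 16.184)
compare at T: x=6.208, y=4.239, z=16.184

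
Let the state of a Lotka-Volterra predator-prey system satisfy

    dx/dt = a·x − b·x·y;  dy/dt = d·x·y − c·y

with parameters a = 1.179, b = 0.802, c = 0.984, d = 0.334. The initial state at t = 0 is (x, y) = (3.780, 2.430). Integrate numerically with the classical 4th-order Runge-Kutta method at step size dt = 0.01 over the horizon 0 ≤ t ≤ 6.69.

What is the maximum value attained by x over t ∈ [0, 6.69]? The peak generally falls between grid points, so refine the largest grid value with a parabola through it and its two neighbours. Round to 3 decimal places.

t=0.000: state=(3.780, 2.430)
step 1 (dt=0.01): k1=(-2.910, 0.677), k2=(-2.909, 0.666), k3=(-2.909, 0.666), k4=(-2.908, 0.655); state += dt/6·(k1+2k2+2k3+k4)
t=0.010: state=(3.751, 2.437)
t=0.020: state=(3.722, 2.443)
t=0.030: state=(3.693, 2.449)
continuing one RK4 step at a time; state shown every 25 steps (Δt=0.25):
t=0.250: state=(3.080, 2.529)
t=0.500: state=(2.495, 2.493)
t=0.750: state=(2.058, 2.355)
t=1.000: state=(1.756, 2.158)
t=1.250: state=(1.564, 1.937)
t=1.500: state=(1.457, 1.717)
t=1.750: state=(1.415, 1.513)
t=2.000: state=(1.430, 1.332)
t=2.250: state=(1.494, 1.176)
t=2.500: state=(1.606, 1.046)
t=2.750: state=(1.767, 0.941)
t=3.000: state=(1.982, 0.861)
t=3.250: state=(2.253, 0.803)
t=3.500: state=(2.586, 0.768)
t=3.750: state=(2.981, 0.757)
t=4.000: state=(3.435, 0.774)
t=4.250: state=(3.933, 0.823)
t=4.500: state=(4.442, 0.913)
t=4.750: state=(4.901, 1.055)
t=5.000: state=(5.225, 1.260)
t=5.250: state=(5.308, 1.533)
t=5.500: state=(5.079, 1.853)
t=5.750: state=(4.553, 2.170)
t=6.000: state=(3.855, 2.412)
t=6.250: state=(3.148, 2.525)
t=6.500: state=(2.549, 2.502)
t=6.690: state=(2.191, 2.411)
largest grid value and its neighbours: x(5.190)=5.31478, x(5.200)=5.31489, x(5.210)=5.31451
parabola through these three points peaks at t≈5.197 with x≈5.31491

max x = 5.315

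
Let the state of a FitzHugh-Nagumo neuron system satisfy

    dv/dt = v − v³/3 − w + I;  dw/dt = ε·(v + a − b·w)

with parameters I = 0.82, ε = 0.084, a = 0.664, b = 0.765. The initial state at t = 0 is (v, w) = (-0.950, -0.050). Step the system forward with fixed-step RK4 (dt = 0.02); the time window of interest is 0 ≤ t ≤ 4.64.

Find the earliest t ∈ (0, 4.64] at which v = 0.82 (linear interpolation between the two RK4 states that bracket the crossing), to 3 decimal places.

t=0.000: state=(-0.950, -0.050)
step 1 (dt=0.02): k1=(0.206, -0.021), k2=(0.206, -0.021), k3=(0.206, -0.021), k4=(0.207, -0.020); state += dt/6·(k1+2k2+2k3+k4)
t=0.020: state=(-0.946, -0.050)
t=0.040: state=(-0.942, -0.051)
t=0.060: state=(-0.938, -0.051)
continuing one RK4 step at a time; state shown every 10 steps (Δt=0.2):
t=0.200: state=(-0.908, -0.054)
t=0.400: state=(-0.864, -0.057)
t=0.600: state=(-0.817, -0.059)
t=0.800: state=(-0.766, -0.060)
t=1.000: state=(-0.710, -0.061)
t=1.200: state=(-0.649, -0.060)
t=1.400: state=(-0.581, -0.059)
t=1.600: state=(-0.503, -0.056)
t=1.800: state=(-0.414, -0.052)
t=2.000: state=(-0.310, -0.046)
t=2.200: state=(-0.186, -0.039)
t=2.400: state=(-0.038, -0.029)
t=2.600: state=(0.141, -0.017)
t=2.800: state=(0.354, -0.001)
t=3.000: state=(0.604, 0.018)
t=3.140: state=(0.797, 0.034)
next step: t=3.160: state=(0.826, 0.036) — v has crossed 0.82
linear interpolation between t=3.140 (0.79724) and t=3.160 (0.82561) → t≈3.156

t = 3.156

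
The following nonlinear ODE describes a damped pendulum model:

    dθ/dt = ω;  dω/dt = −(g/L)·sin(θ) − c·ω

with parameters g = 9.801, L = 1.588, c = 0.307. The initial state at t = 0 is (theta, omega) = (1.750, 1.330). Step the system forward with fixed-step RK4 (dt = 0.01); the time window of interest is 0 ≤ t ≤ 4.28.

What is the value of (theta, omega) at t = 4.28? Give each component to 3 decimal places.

t=0.000: state=(1.750, 1.330)
step 1 (dt=0.01): k1=(1.330, -6.481), k2=(1.298, -6.464), k3=(1.298, -6.464), k4=(1.265, -6.447); state += dt/6·(k1+2k2+2k3+k4)
t=0.010: state=(1.763, 1.265)
t=0.020: state=(1.775, 1.201)
t=0.030: state=(1.787, 1.137)
continuing one RK4 step at a time; state shown every 20 steps (Δt=0.2):
t=0.200: state=(1.891, 0.098)
t=0.400: state=(1.795, -1.054)
t=0.600: state=(1.471, -2.180)
t=0.800: state=(0.932, -3.158)
t=1.000: state=(0.241, -3.624)
t=1.200: state=(-0.462, -3.268)
t=1.400: state=(-1.022, -2.258)
t=1.600: state=(-1.350, -1.009)
t=1.800: state=(-1.426, 0.232)
t=2.000: state=(-1.262, 1.388)
t=2.200: state=(-0.883, 2.359)
t=2.400: state=(-0.347, 2.907)
t=2.600: state=(0.235, 2.794)
t=2.800: state=(0.729, 2.063)
t=3.000: state=(1.039, 1.004)
t=3.200: state=(1.126, -0.124)
t=3.400: state=(0.994, -1.170)
t=3.600: state=(0.673, -1.992)
t=3.800: state=(0.226, -2.394)
t=4.000: state=(-0.247, -2.233)
t=4.200: state=(-0.634, -1.579)
t=4.280: state=(-0.747, -1.229)

(theta, omega) = (-0.747, -1.229)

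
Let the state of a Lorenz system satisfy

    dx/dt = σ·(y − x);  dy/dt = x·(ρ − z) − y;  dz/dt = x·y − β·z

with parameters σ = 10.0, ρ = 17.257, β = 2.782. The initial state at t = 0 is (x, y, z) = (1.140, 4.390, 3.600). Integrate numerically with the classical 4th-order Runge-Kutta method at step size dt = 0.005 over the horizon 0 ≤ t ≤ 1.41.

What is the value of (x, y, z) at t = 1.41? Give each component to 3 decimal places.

(x, y, z) = (-2.862, -5.012, 2.446)

t=0.000: state=(1.140, 4.390, 3.600)
step 1 (dt=0.005): k1=(32.500, 11.179, -5.011), k2=(31.967, 12.276, -4.585), k3=(32.008, 12.254, -4.590), k4=(31.512, 13.333, -4.165); state += dt/6·(k1+2k2+2k3+k4)
t=0.005: state=(1.300, 4.451, 3.577)
t=0.010: state=(1.455, 4.523, 3.558)
t=0.015: state=(1.607, 4.605, 3.544)
continuing one RK4 step at a time; state shown every 10 steps (Δt=0.05):
t=0.050: state=(2.613, 5.446, 3.571)
t=0.100: state=(4.113, 7.378, 4.118)
t=0.150: state=(5.947, 10.051, 5.637)
t=0.200: state=(8.203, 13.044, 8.757)
t=0.250: state=(10.615, 15.143, 13.933)
t=0.300: state=(12.363, 14.425, 20.294)
t=0.350: state=(12.373, 10.248, 24.988)
t=0.400: state=(10.396, 4.996, 25.814)
t=0.450: state=(7.430, 1.393, 23.735)
t=0.500: state=(4.667, -0.170, 20.796)
t=0.550: state=(2.658, -0.554, 18.027)
t=0.600: state=(1.400, -0.495, 15.637)
t=0.650: state=(0.687, -0.345, 13.586)
t=0.700: state=(0.308, -0.225, 11.816)
t=0.750: state=(0.115, -0.154, 10.279)
t=0.800: state=(0.016, -0.125, 8.944)
t=0.850: state=(-0.038, -0.125, 7.783)
t=0.900: state=(-0.077, -0.147, 6.772)
t=0.950: state=(-0.113, -0.191, 5.894)
t=1.000: state=(-0.157, -0.259, 5.130)
t=1.050: state=(-0.217, -0.359, 4.466)
t=1.100: state=(-0.303, -0.506, 3.892)
t=1.150: state=(-0.426, -0.722, 3.397)
t=1.200: state=(-0.606, -1.038, 2.977)
t=1.250: state=(-0.869, -1.502, 2.634)
t=1.300: state=(-1.255, -2.186, 2.383)
t=1.350: state=(-1.823, -3.190, 2.266)
t=1.400: state=(-2.655, -4.651, 2.380)
t=1.410: state=(-2.862, -5.012, 2.446)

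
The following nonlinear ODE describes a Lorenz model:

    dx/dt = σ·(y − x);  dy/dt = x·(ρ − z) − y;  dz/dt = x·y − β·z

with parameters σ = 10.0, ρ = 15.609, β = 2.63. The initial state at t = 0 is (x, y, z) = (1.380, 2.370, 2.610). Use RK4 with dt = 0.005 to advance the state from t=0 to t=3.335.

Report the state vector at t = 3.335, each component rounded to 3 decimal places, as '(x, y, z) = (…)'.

(x, y, z) = (2.336, -0.227, 16.216)

t=0.000: state=(1.380, 2.370, 2.610)
step 1 (dt=0.005): k1=(9.900, 15.569, -3.594), k2=(10.042, 15.864, -3.457), k3=(10.046, 15.867, -3.456), k4=(10.191, 16.167, -3.316); state += dt/6·(k1+2k2+2k3+k4)
t=0.005: state=(1.430, 2.449, 2.593)
t=0.010: state=(1.482, 2.532, 2.577)
t=0.015: state=(1.535, 2.617, 2.562)
continuing one RK4 step at a time; state shown every 40 steps (Δt=0.2):
t=0.200: state=(5.368, 8.790, 4.437)
t=0.400: state=(11.769, 11.201, 21.355)
t=0.600: state=(3.450, -0.145, 17.960)
t=0.800: state=(0.341, -0.015, 10.570)
t=1.000: state=(0.182, 0.244, 6.250)
t=1.200: state=(0.511, 0.821, 3.721)
t=1.400: state=(1.859, 3.109, 2.545)
t=1.600: state=(6.906, 10.949, 6.371)
t=1.800: state=(10.932, 7.568, 23.340)
t=2.000: state=(2.217, -0.289, 16.098)
t=2.200: state=(0.249, 0.068, 9.491)
t=2.400: state=(0.249, 0.363, 5.616)
t=2.600: state=(0.767, 1.248, 3.380)
t=2.800: state=(2.848, 4.757, 2.809)
t=3.000: state=(9.512, 13.600, 11.397)
t=3.200: state=(8.044, 2.747, 22.505)
t=3.335: state=(2.336, -0.227, 16.216)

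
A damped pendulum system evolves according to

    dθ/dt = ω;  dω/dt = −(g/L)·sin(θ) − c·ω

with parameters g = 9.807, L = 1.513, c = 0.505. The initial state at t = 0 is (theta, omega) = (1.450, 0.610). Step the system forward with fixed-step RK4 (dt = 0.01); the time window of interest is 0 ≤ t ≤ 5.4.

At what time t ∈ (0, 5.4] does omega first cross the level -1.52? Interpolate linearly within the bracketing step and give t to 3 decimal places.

t=0.000: state=(1.450, 0.610)
step 1 (dt=0.01): k1=(0.610, -6.743), k2=(0.576, -6.728), k3=(0.576, -6.728), k4=(0.543, -6.713); state += dt/6·(k1+2k2+2k3+k4)
t=0.010: state=(1.456, 0.543)
t=0.020: state=(1.461, 0.476)
t=0.030: state=(1.465, 0.409)
continuing one RK4 step at a time; state shown every 20 steps (Δt=0.2):
t=0.200: state=(1.441, -0.675)
t=0.340: state=(1.289, -1.487)
next step: t=0.350: state=(1.274, -1.542) — omega has crossed -1.52
linear interpolation between t=0.340 (-1.48720) and t=0.350 (-1.54168) → t≈0.346

t = 0.346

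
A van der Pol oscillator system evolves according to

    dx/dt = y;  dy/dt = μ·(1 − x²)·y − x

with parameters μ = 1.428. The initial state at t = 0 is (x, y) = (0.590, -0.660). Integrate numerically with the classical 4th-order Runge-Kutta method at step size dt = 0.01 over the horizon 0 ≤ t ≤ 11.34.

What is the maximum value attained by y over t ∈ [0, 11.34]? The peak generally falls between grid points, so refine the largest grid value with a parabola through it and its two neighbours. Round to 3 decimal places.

max y = 3.141

t=0.000: state=(0.590, -0.660)
step 1 (dt=0.01): k1=(-0.660, -1.204), k2=(-0.666, -1.210), k3=(-0.666, -1.210), k4=(-0.672, -1.217); state += dt/6·(k1+2k2+2k3+k4)
t=0.010: state=(0.583, -0.672)
t=0.020: state=(0.577, -0.684)
t=0.030: state=(0.570, -0.697)
continuing one RK4 step at a time; state shown every 50 steps (Δt=0.5):
t=0.500: state=(0.076, -1.480)
t=1.000: state=(-0.929, -2.340)
t=1.500: state=(-1.746, -0.649)
t=2.000: state=(-1.768, 0.317)
t=2.500: state=(-1.538, 0.576)
t=3.000: state=(-1.191, 0.833)
t=3.500: state=(-0.655, 1.401)
t=4.000: state=(0.358, 2.795)
t=4.500: state=(1.741, 1.734)
t=5.000: state=(2.002, -0.176)
t=5.500: state=(1.824, -0.462)
t=6.000: state=(1.559, -0.603)
t=6.500: state=(1.206, -0.835)
t=7.000: state=(0.673, -1.388)
t=7.500: state=(-0.329, -2.771)
t=8.000: state=(-1.726, -1.803)
t=8.500: state=(-2.005, 0.164)
t=9.000: state=(-1.831, 0.459)
t=9.500: state=(-1.567, 0.599)
t=10.000: state=(-1.217, 0.826)
t=10.500: state=(-0.691, 1.365)
t=11.000: state=(0.292, 2.728)
t=11.340: state=(1.316, 2.845)
largest grid value and its neighbours: y(11.190)=3.13945, y(11.200)=3.14126, y(11.210)=3.14025
parabola through these three points peaks at t≈11.201 with y≈3.14129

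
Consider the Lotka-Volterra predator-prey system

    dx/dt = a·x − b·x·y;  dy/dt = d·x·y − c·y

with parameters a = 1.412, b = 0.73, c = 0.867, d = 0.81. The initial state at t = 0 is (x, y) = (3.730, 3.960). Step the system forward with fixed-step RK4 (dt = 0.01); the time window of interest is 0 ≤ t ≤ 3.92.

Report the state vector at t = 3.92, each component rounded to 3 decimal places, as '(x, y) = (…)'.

(x, y) = (0.208, 0.523)

t=0.000: state=(3.730, 3.960)
step 1 (dt=0.01): k1=(-5.516, 8.531), k2=(-5.590, 8.534), k3=(-5.590, 8.532), k4=(-5.662, 8.532); state += dt/6·(k1+2k2+2k3+k4)
t=0.010: state=(3.674, 4.045)
t=0.020: state=(3.617, 4.131)
t=0.030: state=(3.558, 4.216)
continuing one RK4 step at a time; state shown every 20 steps (Δt=0.2):
t=0.200: state=(2.464, 5.512)
t=0.400: state=(1.365, 6.283)
t=0.600: state=(0.721, 6.220)
t=0.800: state=(0.399, 5.709)
t=1.000: state=(0.241, 5.048)
t=1.200: state=(0.161, 4.382)
t=1.400: state=(0.118, 3.767)
t=1.600: state=(0.094, 3.221)
t=1.800: state=(0.081, 2.747)
t=2.000: state=(0.074, 2.338)
t=2.200: state=(0.071, 1.989)
t=2.400: state=(0.072, 1.692)
t=2.600: state=(0.076, 1.440)
t=2.800: state=(0.083, 1.226)
t=3.000: state=(0.094, 1.046)
t=3.200: state=(0.108, 0.894)
t=3.400: state=(0.127, 0.766)
t=3.600: state=(0.152, 0.659)
t=3.800: state=(0.184, 0.569)
t=3.920: state=(0.208, 0.523)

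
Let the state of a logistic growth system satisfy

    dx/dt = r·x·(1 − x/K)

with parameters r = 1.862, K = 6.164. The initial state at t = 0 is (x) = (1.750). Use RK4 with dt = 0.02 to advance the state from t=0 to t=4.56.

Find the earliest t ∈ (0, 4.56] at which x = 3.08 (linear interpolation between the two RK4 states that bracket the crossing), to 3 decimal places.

t = 0.496

t=0.000: state=(1.750)
step 1 (dt=0.02): k1=(2.333), k2=(2.352), k3=(2.352), k4=(2.371); state += dt/6·(k1+2k2+2k3+k4)
t=0.020: state=(1.797)
t=0.040: state=(1.845)
t=0.060: state=(1.893)
continuing one RK4 step at a time; state shown every 10 steps (Δt=0.2):
t=0.200: state=(2.251)
t=0.400: state=(2.805)
t=0.480: state=(3.034)
next step: t=0.500: state=(3.091) — x has crossed 3.08
linear interpolation between t=0.480 (3.03361) and t=0.500 (3.09099) → t≈0.496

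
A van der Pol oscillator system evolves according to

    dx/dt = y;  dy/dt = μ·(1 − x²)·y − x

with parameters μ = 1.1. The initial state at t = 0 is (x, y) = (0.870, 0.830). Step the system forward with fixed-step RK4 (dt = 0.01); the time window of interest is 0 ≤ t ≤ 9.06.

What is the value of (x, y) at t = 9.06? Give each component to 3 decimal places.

t=0.000: state=(0.870, 0.830)
step 1 (dt=0.01): k1=(0.830, -0.648), k2=(0.827, -0.660), k3=(0.827, -0.660), k4=(0.823, -0.671); state += dt/6·(k1+2k2+2k3+k4)
t=0.010: state=(0.878, 0.823)
t=0.020: state=(0.886, 0.817)
t=0.030: state=(0.895, 0.810)
continuing one RK4 step at a time; state shown every 50 steps (Δt=0.5):
t=0.500: state=(1.165, 0.296)
t=1.000: state=(1.160, -0.295)
t=1.500: state=(0.886, -0.801)
t=2.000: state=(0.328, -1.491)
t=2.500: state=(-0.658, -2.396)
t=3.000: state=(-1.690, -1.252)
t=3.500: state=(-1.895, 0.173)
t=4.000: state=(-1.690, 0.577)
t=4.500: state=(-1.339, 0.836)
t=5.000: state=(-0.824, 1.277)
t=5.500: state=(0.026, 2.227)
t=6.000: state=(1.327, 2.470)
t=6.500: state=(1.992, 0.283)
t=7.000: state=(1.906, -0.442)
t=7.500: state=(1.624, -0.671)
t=8.000: state=(1.229, -0.934)
t=8.500: state=(0.645, -1.473)
t=9.000: state=(-0.343, -2.546)
t=9.060: state=(-0.500, -2.662)

(x, y) = (-0.500, -2.662)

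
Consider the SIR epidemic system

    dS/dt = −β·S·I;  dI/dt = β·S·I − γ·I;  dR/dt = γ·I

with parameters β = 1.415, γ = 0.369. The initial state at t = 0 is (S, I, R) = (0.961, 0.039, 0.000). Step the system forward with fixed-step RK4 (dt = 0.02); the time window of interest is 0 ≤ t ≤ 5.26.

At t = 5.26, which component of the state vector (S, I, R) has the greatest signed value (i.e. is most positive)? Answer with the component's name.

t=0.000: state=(0.961, 0.039, 0.000)
step 1 (dt=0.02): k1=(-0.053, 0.039, 0.014), k2=(-0.054, 0.039, 0.015), k3=(-0.054, 0.039, 0.015), k4=(-0.054, 0.039, 0.015); state += dt/6·(k1+2k2+2k3+k4)
t=0.020: state=(0.960, 0.040, 0.000)
t=0.040: state=(0.959, 0.041, 0.001)
t=0.060: state=(0.958, 0.041, 0.001)
continuing one RK4 step at a time; state shown every 10 steps (Δt=0.2):
t=0.200: state=(0.949, 0.047, 0.003)
t=0.400: state=(0.935, 0.058, 0.007)
t=0.600: state=(0.919, 0.070, 0.012)
t=0.800: state=(0.899, 0.084, 0.017)
t=1.000: state=(0.876, 0.100, 0.024)
t=1.200: state=(0.850, 0.118, 0.032)
t=1.400: state=(0.819, 0.139, 0.042)
t=1.600: state=(0.785, 0.162, 0.053)
t=1.800: state=(0.747, 0.187, 0.066)
t=2.000: state=(0.706, 0.214, 0.080)
t=2.200: state=(0.662, 0.241, 0.097)
t=2.400: state=(0.616, 0.268, 0.116)
t=2.600: state=(0.569, 0.294, 0.137)
t=2.800: state=(0.522, 0.319, 0.159)
t=3.000: state=(0.475, 0.341, 0.184)
t=3.200: state=(0.430, 0.360, 0.210)
t=3.400: state=(0.388, 0.376, 0.237)
t=3.600: state=(0.348, 0.387, 0.265)
t=3.800: state=(0.311, 0.395, 0.294)
t=4.000: state=(0.278, 0.399, 0.323)
t=4.200: state=(0.249, 0.399, 0.353)
t=4.400: state=(0.222, 0.396, 0.382)
t=4.600: state=(0.199, 0.390, 0.411)
t=4.800: state=(0.178, 0.382, 0.439)
t=5.000: state=(0.160, 0.373, 0.467)
t=5.200: state=(0.144, 0.361, 0.494)
t=5.260: state=(0.140, 0.358, 0.502)
compare at T: S=0.140, I=0.358, R=0.502

largest component: R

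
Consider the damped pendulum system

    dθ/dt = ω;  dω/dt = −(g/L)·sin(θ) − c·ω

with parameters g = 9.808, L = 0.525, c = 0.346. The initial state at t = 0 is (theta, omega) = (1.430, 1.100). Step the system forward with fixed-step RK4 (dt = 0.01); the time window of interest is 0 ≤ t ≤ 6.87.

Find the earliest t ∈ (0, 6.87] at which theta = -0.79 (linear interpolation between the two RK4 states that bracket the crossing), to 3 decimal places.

t=0.000: state=(1.430, 1.100)
step 1 (dt=0.01): k1=(1.100, -18.878), k2=(1.006, -18.859), k3=(1.006, -18.858), k4=(0.911, -18.838); state += dt/6·(k1+2k2+2k3+k4)
t=0.010: state=(1.440, 0.911)
t=0.020: state=(1.448, 0.723)
t=0.030: state=(1.455, 0.536)
continuing one RK4 step at a time; state shown every 25 steps (Δt=0.25):
t=0.250: state=(1.133, -3.357)
t=0.500: state=(-0.057, -5.362)
t=0.650: state=(-0.777, -3.958)
next step: t=0.660: state=(-0.816, -3.811) — theta has crossed -0.79
linear interpolation between t=0.650 (-0.77741) and t=0.660 (-0.81626) → t≈0.653

t = 0.653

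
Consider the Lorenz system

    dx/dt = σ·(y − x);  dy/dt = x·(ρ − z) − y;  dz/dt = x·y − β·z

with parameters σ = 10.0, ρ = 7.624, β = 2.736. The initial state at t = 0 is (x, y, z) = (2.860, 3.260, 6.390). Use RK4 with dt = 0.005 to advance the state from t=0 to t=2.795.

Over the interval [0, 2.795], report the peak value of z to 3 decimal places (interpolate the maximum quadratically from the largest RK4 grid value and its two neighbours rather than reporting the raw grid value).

max z = 7.434

t=0.000: state=(2.860, 3.260, 6.390)
step 1 (dt=0.005): k1=(4.000, 0.269, -8.159), k2=(3.907, 0.339, -8.069), k3=(3.911, 0.338, -8.070), k4=(3.821, 0.408, -7.980); state += dt/6·(k1+2k2+2k3+k4)
t=0.005: state=(2.880, 3.262, 6.350)
t=0.010: state=(2.898, 3.264, 6.310)
t=0.015: state=(2.916, 3.267, 6.272)
continuing one RK4 step at a time; state shown every 20 steps (Δt=0.1):
t=0.100: state=(3.156, 3.409, 5.739)
t=0.200: state=(3.430, 3.738, 5.395)
t=0.300: state=(3.778, 4.162, 5.352)
t=0.400: state=(4.180, 4.586, 5.603)
t=0.500: state=(4.559, 4.894, 6.089)
t=0.600: state=(4.816, 4.981, 6.675)
t=0.700: state=(4.873, 4.823, 7.169)
t=0.800: state=(4.729, 4.504, 7.417)
t=0.900: state=(4.459, 4.164, 7.379)
t=1.000: state=(4.175, 3.915, 7.130)
t=1.100: state=(3.961, 3.799, 6.786)
t=1.200: state=(3.857, 3.812, 6.456)
t=1.300: state=(3.866, 3.926, 6.213)
t=1.400: state=(3.967, 4.103, 6.101)
t=1.500: state=(4.125, 4.298, 6.130)
t=1.600: state=(4.297, 4.460, 6.281)
t=1.700: state=(4.437, 4.549, 6.505)
t=1.800: state=(4.510, 4.542, 6.734)
t=1.900: state=(4.501, 4.453, 6.898)
t=2.000: state=(4.423, 4.320, 6.960)
t=2.100: state=(4.309, 4.191, 6.917)
t=2.200: state=(4.198, 4.100, 6.800)
t=2.300: state=(4.120, 4.065, 6.654)
t=2.400: state=(4.089, 4.084, 6.521)
t=2.500: state=(4.106, 4.144, 6.434)
t=2.600: state=(4.159, 4.225, 6.407)
t=2.700: state=(4.231, 4.304, 6.440)
t=2.795: state=(4.296, 4.358, 6.513)
largest grid value and its neighbours: z(0.830)=7.43376, z(0.835)=7.43410, z(0.840)=7.43374
parabola through these three points peaks at t≈0.835 with z≈7.43410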